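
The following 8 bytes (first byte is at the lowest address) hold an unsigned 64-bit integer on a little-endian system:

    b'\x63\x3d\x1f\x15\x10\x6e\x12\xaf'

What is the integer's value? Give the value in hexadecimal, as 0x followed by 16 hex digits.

Little-endian: lowest address holds the least-significant byte.
Reassemble most-significant byte first: AF 12 6E 10 15 1F 3D 63 → 0xAF126E10151F3D63.

0xAF126E10151F3D63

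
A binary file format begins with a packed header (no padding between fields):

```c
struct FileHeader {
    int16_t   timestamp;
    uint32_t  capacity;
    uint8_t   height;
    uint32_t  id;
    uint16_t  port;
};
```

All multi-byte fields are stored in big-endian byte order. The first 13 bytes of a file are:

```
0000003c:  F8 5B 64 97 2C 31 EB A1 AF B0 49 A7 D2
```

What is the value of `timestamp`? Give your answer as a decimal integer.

`timestamp` is the first field, at byte offset 0, occupying 2 bytes.
Bytes at offsets 0..1: F8 5B.
Big-endian stores the most-significant byte at the lowest address.
The bytes are already most-significant first: 0xF85B.
Top bit is set, so as a signed 16-bit value this is 0xF85B − 2^16 = -1957.

-1957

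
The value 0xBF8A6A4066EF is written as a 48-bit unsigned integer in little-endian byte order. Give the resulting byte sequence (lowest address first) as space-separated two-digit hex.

EF 66 40 6A 8A BF

Split into bytes (most-significant first): BF 8A 6A 40 66 EF.
Little-endian stores the least-significant byte at the lowest address.
So at ascending addresses the bytes are EF 66 40 6A 8A BF.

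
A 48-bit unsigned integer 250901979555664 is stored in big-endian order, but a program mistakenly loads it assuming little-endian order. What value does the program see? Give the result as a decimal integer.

250901979555664 in 48-bit hexadecimal is 0xE431AB5D6750.
Stored big-endian, the bytes at ascending addresses are E4 31 AB 5D 67 50.
Read back as little-endian, the first byte is least significant, giving 0x50675DAB31E4.
0x50675DAB31E4 = 88404883354084.

88404883354084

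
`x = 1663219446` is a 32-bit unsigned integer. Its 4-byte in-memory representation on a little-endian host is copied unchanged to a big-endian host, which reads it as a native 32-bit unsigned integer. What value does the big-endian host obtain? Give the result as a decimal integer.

1663219446 in 32-bit hexadecimal is 0x6322B6F6.
Stored little-endian, the bytes at ascending addresses are F6 B6 22 63.
Read back as big-endian, the last byte is least significant, giving 0xF6B62263.
0xF6B62263 = 4139131491.

4139131491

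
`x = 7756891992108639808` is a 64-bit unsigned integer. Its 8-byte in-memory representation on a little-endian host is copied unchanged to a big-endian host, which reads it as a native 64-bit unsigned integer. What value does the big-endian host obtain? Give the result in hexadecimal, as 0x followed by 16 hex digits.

7756891992108639808 in 64-bit hexadecimal is 0x6BA6042B46B52640.
Stored little-endian, the bytes at ascending addresses are 40 26 B5 46 2B 04 A6 6B.
Read back as big-endian, the last byte is least significant, giving 0x4026B5462B04A66B.

0x4026B5462B04A66B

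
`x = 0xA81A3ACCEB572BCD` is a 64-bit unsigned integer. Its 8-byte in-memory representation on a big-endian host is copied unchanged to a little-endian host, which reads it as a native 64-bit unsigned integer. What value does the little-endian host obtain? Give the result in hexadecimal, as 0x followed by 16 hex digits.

Stored big-endian, the bytes at ascending addresses are A8 1A 3A CC EB 57 2B CD.
Read back as little-endian, the first byte is least significant, giving 0xCD2B57EBCC3A1AA8.

0xCD2B57EBCC3A1AA8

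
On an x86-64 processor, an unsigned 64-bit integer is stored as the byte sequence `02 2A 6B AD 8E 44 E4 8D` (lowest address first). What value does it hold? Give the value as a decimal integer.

10224372433623394818

In little-endian order the low byte comes first in memory.
Reassemble most-significant byte first: 8D E4 44 8E AD 6B 2A 02 → 0x8DE4448EAD6B2A02.
0x8DE4448EAD6B2A02 = 10224372433623394818.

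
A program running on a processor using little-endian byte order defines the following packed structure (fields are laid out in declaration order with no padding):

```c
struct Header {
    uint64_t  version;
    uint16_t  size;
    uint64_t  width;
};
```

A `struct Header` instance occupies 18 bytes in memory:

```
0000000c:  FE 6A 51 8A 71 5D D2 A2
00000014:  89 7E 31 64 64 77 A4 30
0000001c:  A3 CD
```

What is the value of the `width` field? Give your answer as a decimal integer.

`width` follows `version` (8 B), `size` (2 B), so it starts at offset 8 + 2 = 10 and occupies 8 bytes.
Bytes at offsets 10..17: 31 64 64 77 A4 30 A3 CD.
Little-endian: lowest address holds the least-significant byte.
Reassemble most-significant byte first: CD A3 30 A4 77 64 64 31 → 0xCDA330A477646431.
0xCDA330A477646431 = 14817740681914901553.

14817740681914901553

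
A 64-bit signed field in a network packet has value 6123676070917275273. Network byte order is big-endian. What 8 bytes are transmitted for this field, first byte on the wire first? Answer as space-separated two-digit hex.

6123676070917275273 in hexadecimal, padded to 64 bits, is 0x54FBAAF11E957E89.
Split into bytes (most-significant first): 54 FB AA F1 1E 95 7E 89.
In big-endian order the high byte comes first in memory.
So the memory order matches the most-significant-first order: 54 FB AA F1 1E 95 7E 89.

54 FB AA F1 1E 95 7E 89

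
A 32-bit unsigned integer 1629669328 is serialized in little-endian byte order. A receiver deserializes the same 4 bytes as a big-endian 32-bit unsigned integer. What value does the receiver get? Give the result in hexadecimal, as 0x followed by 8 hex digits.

1629669328 in 32-bit hexadecimal is 0x6122C7D0.
Stored little-endian, the bytes at ascending addresses are D0 C7 22 61.
Read back as big-endian, the last byte is least significant, giving 0xD0C72261.

0xD0C72261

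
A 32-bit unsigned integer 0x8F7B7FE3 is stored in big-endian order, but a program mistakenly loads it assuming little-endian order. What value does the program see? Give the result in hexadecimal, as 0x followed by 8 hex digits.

Stored big-endian, the bytes at ascending addresses are 8F 7B 7F E3.
Read back as little-endian, the first byte is least significant, giving 0xE37F7B8F.

0xE37F7B8F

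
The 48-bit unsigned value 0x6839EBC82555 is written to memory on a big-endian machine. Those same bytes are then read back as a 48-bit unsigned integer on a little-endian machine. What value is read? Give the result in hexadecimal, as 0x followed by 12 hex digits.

Stored big-endian, the bytes at ascending addresses are 68 39 EB C8 25 55.
Read back as little-endian, the first byte is least significant, giving 0x5525C8EB3968.

0x5525C8EB3968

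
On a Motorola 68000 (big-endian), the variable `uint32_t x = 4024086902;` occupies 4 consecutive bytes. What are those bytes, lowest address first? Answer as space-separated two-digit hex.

4024086902 in hexadecimal, padded to 32 bits, is 0xEFDAB176.
Split into bytes (most-significant first): EF DA B1 76.
In big-endian order the high byte comes first in memory.
So the memory order matches the most-significant-first order: EF DA B1 76.

EF DA B1 76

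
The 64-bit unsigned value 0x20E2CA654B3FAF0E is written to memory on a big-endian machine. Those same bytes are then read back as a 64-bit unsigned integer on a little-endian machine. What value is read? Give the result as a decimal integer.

1058134030518247968

Stored big-endian, the bytes at ascending addresses are 20 E2 CA 65 4B 3F AF 0E.
Read back as little-endian, the first byte is least significant, giving 0x0EAF3F4B65CAE220.
0x0EAF3F4B65CAE220 = 1058134030518247968.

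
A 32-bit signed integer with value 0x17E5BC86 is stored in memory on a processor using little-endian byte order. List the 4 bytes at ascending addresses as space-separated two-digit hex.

Split into bytes (most-significant first): 17 E5 BC 86.
Little-endian: lowest address holds the least-significant byte.
So at ascending addresses the bytes are 86 BC E5 17.

86 BC E5 17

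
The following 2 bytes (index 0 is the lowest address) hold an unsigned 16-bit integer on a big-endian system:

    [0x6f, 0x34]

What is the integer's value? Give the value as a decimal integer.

28468

Big-endian stores the most-significant byte at the lowest address.
The bytes are already most-significant first: 0x6F34.
0x6F34 = 28468.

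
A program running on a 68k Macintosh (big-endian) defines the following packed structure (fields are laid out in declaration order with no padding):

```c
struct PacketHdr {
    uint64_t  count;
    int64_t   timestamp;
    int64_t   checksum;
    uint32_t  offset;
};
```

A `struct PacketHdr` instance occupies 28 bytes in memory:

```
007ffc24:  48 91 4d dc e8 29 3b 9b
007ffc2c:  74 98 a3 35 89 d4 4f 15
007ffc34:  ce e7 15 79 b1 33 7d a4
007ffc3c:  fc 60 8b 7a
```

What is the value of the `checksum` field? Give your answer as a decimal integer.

`checksum` follows `count` (8 B), `timestamp` (8 B), so it starts at offset 8 + 8 = 16 and occupies 8 bytes.
Bytes at offsets 16..23: CE E7 15 79 B1 33 7D A4.
In big-endian order the high byte comes first in memory.
The bytes are already most-significant first: 0xCEE71579B1337DA4.
Top bit is set, so as a signed 64-bit value this is 0xCEE71579B1337DA4 − 2^64 = -3537835369868067420.

-3537835369868067420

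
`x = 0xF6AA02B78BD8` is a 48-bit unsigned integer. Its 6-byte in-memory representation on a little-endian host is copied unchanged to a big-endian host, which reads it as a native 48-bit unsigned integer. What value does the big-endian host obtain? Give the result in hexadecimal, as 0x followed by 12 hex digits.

Stored little-endian, the bytes at ascending addresses are D8 8B B7 02 AA F6.
Read back as big-endian, the last byte is least significant, giving 0xD88BB702AAF6.

0xD88BB702AAF6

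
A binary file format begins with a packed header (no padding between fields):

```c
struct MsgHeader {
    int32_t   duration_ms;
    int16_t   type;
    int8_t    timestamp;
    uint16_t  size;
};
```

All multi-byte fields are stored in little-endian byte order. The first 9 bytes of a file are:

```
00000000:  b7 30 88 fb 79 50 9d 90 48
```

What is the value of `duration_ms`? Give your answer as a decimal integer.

-74960713

`duration_ms` is the first field, at byte offset 0, occupying 4 bytes.
Bytes at offsets 0..3: B7 30 88 FB.
In little-endian order the low byte comes first in memory.
Reassemble most-significant byte first: FB 88 30 B7 → 0xFB8830B7.
Top bit is set, so as a signed 32-bit value this is 0xFB8830B7 − 2^32 = -74960713.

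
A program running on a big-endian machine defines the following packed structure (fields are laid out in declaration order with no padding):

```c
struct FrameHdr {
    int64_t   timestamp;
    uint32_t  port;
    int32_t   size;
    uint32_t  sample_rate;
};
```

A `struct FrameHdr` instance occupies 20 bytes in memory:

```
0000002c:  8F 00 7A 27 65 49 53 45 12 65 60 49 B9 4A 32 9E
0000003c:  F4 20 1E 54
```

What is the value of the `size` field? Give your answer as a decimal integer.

`size` follows `timestamp` (8 B), `port` (4 B), so it starts at offset 8 + 4 = 12 and occupies 4 bytes.
Bytes at offsets 12..15: B9 4A 32 9E.
In big-endian order the high byte comes first in memory.
The bytes are already most-significant first: 0xB94A329E.
Top bit is set, so as a signed 32-bit value this is 0xB94A329E − 2^32 = -1186319714.

-1186319714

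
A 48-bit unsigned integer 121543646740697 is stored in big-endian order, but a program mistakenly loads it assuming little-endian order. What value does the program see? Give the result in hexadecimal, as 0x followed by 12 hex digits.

121543646740697 in 48-bit hexadecimal is 0x6E8B15E380D9.
Stored big-endian, the bytes at ascending addresses are 6E 8B 15 E3 80 D9.
Read back as little-endian, the first byte is least significant, giving 0xD980E3158B6E.

0xD980E3158B6E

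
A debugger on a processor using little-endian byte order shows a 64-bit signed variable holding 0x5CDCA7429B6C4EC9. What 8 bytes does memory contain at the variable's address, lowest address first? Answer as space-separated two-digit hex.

Split into bytes (most-significant first): 5C DC A7 42 9B 6C 4E C9.
Little-endian: lowest address holds the least-significant byte.
So at ascending addresses the bytes are C9 4E 6C 9B 42 A7 DC 5C.

C9 4E 6C 9B 42 A7 DC 5C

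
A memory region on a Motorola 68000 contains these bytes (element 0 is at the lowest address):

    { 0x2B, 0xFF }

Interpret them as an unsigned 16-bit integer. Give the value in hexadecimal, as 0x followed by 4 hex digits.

0x2BFF

In big-endian order the high byte comes first in memory.
The bytes are already most-significant first: 0x2BFF.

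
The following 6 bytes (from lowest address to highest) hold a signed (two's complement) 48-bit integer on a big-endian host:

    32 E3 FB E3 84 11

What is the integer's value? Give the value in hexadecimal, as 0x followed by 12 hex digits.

In big-endian order the high byte comes first in memory.
The bytes are already most-significant first: 0x32E3FBE38411.

0x32E3FBE38411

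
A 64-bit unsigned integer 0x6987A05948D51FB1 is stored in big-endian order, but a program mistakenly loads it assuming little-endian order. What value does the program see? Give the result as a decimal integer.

12763154375709329257

Stored big-endian, the bytes at ascending addresses are 69 87 A0 59 48 D5 1F B1.
Read back as little-endian, the first byte is least significant, giving 0xB11FD54859A08769.
0xB11FD54859A08769 = 12763154375709329257.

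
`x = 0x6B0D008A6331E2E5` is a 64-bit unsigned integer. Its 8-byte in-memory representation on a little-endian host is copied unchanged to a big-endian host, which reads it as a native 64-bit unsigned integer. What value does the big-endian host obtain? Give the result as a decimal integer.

16564856683008888171

Stored little-endian, the bytes at ascending addresses are E5 E2 31 63 8A 00 0D 6B.
Read back as big-endian, the last byte is least significant, giving 0xE5E231638A000D6B.
0xE5E231638A000D6B = 16564856683008888171.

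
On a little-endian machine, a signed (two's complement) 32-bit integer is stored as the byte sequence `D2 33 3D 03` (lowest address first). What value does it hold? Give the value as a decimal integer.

Little-endian: lowest address holds the least-significant byte.
Reassemble most-significant byte first: 03 3D 33 D2 → 0x033D33D2.
0x033D33D2 = 54342610.

54342610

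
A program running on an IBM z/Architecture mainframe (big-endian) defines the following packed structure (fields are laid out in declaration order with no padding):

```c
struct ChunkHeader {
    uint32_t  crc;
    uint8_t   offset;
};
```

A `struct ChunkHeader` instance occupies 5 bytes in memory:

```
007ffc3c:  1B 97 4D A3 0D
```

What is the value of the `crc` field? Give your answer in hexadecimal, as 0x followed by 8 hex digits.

`crc` is the first field, at byte offset 0, occupying 4 bytes.
Bytes at offsets 0..3: 1B 97 4D A3.
Big-endian stores the most-significant byte at the lowest address.
The bytes are already most-significant first: 0x1B974DA3.

0x1B974DA3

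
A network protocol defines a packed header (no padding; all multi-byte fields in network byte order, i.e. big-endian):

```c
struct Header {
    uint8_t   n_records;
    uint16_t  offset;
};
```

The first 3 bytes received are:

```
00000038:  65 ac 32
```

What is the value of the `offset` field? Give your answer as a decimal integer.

`offset` follows `n_records` (1 byte), so it starts at byte offset 1 and occupies 2 bytes.
Bytes at offsets 1..2: AC 32.
Big-endian: lowest address holds the most-significant byte.
The bytes are already most-significant first: 0xAC32.
0xAC32 = 44082.

44082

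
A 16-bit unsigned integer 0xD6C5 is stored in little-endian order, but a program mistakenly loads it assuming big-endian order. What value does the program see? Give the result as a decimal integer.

50646

Stored little-endian, the bytes at ascending addresses are C5 D6.
Read back as big-endian, the last byte is least significant, giving 0xC5D6.
0xC5D6 = 50646.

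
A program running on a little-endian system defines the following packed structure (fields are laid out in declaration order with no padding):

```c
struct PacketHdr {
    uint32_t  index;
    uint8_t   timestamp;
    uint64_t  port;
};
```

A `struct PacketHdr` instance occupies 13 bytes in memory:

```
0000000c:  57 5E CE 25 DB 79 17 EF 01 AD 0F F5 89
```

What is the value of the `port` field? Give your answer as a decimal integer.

9940868988226443129

`port` follows `index` (4 B), `timestamp` (1 B), so it starts at offset 4 + 1 = 5 and occupies 8 bytes.
Bytes at offsets 5..12: 79 17 EF 01 AD 0F F5 89.
In little-endian order the low byte comes first in memory.
Reassemble most-significant byte first: 89 F5 0F AD 01 EF 17 79 → 0x89F50FAD01EF1779.
0x89F50FAD01EF1779 = 9940868988226443129.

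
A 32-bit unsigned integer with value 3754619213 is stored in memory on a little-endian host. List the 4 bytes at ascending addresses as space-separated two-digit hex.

3754619213 in hexadecimal, padded to 32 bits, is 0xDFCAF14D.
Split into bytes (most-significant first): DF CA F1 4D.
Little-endian: lowest address holds the least-significant byte.
So at ascending addresses the bytes are 4D F1 CA DF.

4D F1 CA DF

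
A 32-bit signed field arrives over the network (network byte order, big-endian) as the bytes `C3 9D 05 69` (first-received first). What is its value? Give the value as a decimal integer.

Big-endian stores the most-significant byte at the lowest address.
The bytes are already most-significant first: 0xC39D0569.
Top bit is set, so as a signed 32-bit value this is 0xC39D0569 − 2^32 = -1013119639.

-1013119639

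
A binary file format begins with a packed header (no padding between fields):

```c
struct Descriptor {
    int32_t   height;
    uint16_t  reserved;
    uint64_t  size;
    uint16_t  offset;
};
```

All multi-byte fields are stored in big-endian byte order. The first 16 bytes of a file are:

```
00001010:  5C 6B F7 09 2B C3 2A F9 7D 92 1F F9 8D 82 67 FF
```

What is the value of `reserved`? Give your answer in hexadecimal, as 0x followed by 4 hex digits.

0x2BC3

`reserved` follows `height` (4 bytes), so it starts at byte offset 4 and occupies 2 bytes.
Bytes at offsets 4..5: 2B C3.
Big-endian stores the most-significant byte at the lowest address.
The bytes are already most-significant first: 0x2BC3.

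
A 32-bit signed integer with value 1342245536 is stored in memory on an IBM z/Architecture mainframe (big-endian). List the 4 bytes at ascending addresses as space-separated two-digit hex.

1342245536 in hexadecimal, padded to 32 bits, is 0x50010AA0.
Split into bytes (most-significant first): 50 01 0A A0.
In big-endian order the high byte comes first in memory.
So the memory order matches the most-significant-first order: 50 01 0A A0.

50 01 0A A0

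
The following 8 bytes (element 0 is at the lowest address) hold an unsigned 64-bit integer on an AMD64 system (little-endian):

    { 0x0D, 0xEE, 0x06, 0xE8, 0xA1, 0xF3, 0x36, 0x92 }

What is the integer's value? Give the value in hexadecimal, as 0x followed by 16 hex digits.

Little-endian stores the least-significant byte at the lowest address.
Reassemble most-significant byte first: 92 36 F3 A1 E8 06 EE 0D → 0x9236F3A1E806EE0D.

0x9236F3A1E806EE0D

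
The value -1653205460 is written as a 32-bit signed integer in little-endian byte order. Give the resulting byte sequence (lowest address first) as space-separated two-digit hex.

2C 16 76 9D

Two's complement of -1653205460 in 32 bits: 1653205460 = 0x6289E9D4; invert → 0x9D76162B; add 1 → 0x9D76162C.
Split into bytes (most-significant first): 9D 76 16 2C.
Little-endian stores the least-significant byte at the lowest address.
So at ascending addresses the bytes are 2C 16 76 9D.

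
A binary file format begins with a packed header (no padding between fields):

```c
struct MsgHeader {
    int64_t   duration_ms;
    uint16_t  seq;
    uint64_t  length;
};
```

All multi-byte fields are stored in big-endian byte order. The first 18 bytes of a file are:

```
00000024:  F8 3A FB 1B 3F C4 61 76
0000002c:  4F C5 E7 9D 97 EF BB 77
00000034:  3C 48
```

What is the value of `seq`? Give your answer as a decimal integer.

`seq` follows `duration_ms` (8 bytes), so it starts at byte offset 8 and occupies 2 bytes.
Bytes at offsets 8..9: 4F C5.
Big-endian stores the most-significant byte at the lowest address.
The bytes are already most-significant first: 0x4FC5.
0x4FC5 = 20421.

20421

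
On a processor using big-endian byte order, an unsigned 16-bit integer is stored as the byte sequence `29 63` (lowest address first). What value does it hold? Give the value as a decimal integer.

10595

Big-endian stores the most-significant byte at the lowest address.
The bytes are already most-significant first: 0x2963.
0x2963 = 10595.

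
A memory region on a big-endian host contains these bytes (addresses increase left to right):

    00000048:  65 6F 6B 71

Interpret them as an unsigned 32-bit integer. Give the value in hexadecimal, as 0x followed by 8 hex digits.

Big-endian: lowest address holds the most-significant byte.
The bytes are already most-significant first: 0x656F6B71.

0x656F6B71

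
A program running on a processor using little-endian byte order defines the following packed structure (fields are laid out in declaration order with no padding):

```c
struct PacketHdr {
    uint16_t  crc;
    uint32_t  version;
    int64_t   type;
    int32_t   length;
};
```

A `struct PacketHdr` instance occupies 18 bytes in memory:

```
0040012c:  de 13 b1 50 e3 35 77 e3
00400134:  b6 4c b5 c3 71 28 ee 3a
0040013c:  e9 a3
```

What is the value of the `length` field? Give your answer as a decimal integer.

-1544996114

`length` follows `crc` (2 B), `version` (4 B), `type` (8 B), so it starts at offset 2 + 4 + 8 = 14 and occupies 4 bytes.
Bytes at offsets 14..17: EE 3A E9 A3.
Little-endian stores the least-significant byte at the lowest address.
Reassemble most-significant byte first: A3 E9 3A EE → 0xA3E93AEE.
Top bit is set, so as a signed 32-bit value this is 0xA3E93AEE − 2^32 = -1544996114.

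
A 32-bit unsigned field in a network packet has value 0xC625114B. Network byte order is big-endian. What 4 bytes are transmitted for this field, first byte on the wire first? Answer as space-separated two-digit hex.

Split into bytes (most-significant first): C6 25 11 4B.
Big-endian: lowest address holds the most-significant byte.
So the memory order matches the most-significant-first order: C6 25 11 4B.

C6 25 11 4B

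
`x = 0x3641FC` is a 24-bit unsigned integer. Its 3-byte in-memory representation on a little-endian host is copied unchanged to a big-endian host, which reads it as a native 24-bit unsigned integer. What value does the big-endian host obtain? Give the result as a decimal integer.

Stored little-endian, the bytes at ascending addresses are FC 41 36.
Read back as big-endian, the last byte is least significant, giving 0xFC4136.
0xFC4136 = 16531766.

16531766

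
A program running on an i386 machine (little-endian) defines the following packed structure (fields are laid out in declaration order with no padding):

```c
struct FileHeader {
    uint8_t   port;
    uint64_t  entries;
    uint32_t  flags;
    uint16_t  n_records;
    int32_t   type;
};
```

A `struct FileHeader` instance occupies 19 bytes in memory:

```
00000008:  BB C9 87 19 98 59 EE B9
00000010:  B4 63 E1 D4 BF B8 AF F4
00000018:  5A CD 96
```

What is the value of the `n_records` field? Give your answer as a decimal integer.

`n_records` follows `port` (1 B), `entries` (8 B), `flags` (4 B), so it starts at offset 1 + 8 + 4 = 13 and occupies 2 bytes.
Bytes at offsets 13..14: B8 AF.
Little-endian: lowest address holds the least-significant byte.
Reassemble most-significant byte first: AF B8 → 0xAFB8.
0xAFB8 = 44984.

44984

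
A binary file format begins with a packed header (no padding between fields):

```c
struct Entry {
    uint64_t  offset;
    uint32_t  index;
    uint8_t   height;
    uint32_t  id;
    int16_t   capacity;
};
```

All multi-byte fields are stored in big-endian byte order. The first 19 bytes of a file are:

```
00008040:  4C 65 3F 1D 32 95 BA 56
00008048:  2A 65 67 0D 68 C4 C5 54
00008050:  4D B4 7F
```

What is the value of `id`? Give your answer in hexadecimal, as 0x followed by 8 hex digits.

0xC4C5544D

`id` follows `offset` (8 B), `index` (4 B), `height` (1 B), so it starts at offset 8 + 4 + 1 = 13 and occupies 4 bytes.
Bytes at offsets 13..16: C4 C5 54 4D.
Big-endian: lowest address holds the most-significant byte.
The bytes are already most-significant first: 0xC4C5544D.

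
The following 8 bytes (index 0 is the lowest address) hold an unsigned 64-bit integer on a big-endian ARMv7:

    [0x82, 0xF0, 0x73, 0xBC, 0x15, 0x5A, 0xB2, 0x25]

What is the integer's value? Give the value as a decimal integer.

Big-endian: lowest address holds the most-significant byte.
The bytes are already most-significant first: 0x82F073BC155AB225.
0x82F073BC155AB225 = 9435168470990500389.

9435168470990500389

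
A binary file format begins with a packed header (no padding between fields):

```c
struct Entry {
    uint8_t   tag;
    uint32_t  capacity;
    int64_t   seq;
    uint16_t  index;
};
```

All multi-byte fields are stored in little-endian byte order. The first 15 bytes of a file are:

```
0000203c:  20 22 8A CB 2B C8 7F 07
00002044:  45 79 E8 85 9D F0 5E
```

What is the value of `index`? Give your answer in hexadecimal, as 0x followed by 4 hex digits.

`index` follows `tag` (1 B), `capacity` (4 B), `seq` (8 B), so it starts at offset 1 + 4 + 8 = 13 and occupies 2 bytes.
Bytes at offsets 13..14: F0 5E.
Little-endian: lowest address holds the least-significant byte.
Reassemble most-significant byte first: 5E F0 → 0x5EF0.

0x5EF0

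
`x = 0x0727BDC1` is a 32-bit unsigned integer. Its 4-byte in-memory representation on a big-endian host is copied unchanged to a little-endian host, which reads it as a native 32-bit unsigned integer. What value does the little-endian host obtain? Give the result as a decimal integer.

Stored big-endian, the bytes at ascending addresses are 07 27 BD C1.
Read back as little-endian, the first byte is least significant, giving 0xC1BD2707.
0xC1BD2707 = 3250398983.

3250398983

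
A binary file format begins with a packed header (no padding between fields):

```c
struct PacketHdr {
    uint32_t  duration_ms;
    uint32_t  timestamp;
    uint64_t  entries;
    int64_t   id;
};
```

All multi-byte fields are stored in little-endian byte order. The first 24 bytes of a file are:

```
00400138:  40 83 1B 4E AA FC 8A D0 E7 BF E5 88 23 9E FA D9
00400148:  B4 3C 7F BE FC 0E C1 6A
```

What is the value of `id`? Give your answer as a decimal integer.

7692446117216074932

`id` follows `duration_ms` (4 B), `timestamp` (4 B), `entries` (8 B), so it starts at offset 4 + 4 + 8 = 16 and occupies 8 bytes.
Bytes at offsets 16..23: B4 3C 7F BE FC 0E C1 6A.
In little-endian order the low byte comes first in memory.
Reassemble most-significant byte first: 6A C1 0E FC BE 7F 3C B4 → 0x6AC10EFCBE7F3CB4.
0x6AC10EFCBE7F3CB4 = 7692446117216074932.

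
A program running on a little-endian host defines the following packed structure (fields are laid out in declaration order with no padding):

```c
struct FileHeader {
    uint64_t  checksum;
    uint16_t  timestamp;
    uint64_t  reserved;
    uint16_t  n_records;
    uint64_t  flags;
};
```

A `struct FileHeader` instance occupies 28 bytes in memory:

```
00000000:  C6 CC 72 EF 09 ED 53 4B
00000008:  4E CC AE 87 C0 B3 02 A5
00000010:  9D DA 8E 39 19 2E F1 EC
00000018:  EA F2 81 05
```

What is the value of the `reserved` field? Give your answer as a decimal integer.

15752928502636119982

`reserved` follows `checksum` (8 B), `timestamp` (2 B), so it starts at offset 8 + 2 = 10 and occupies 8 bytes.
Bytes at offsets 10..17: AE 87 C0 B3 02 A5 9D DA.
Little-endian stores the least-significant byte at the lowest address.
Reassemble most-significant byte first: DA 9D A5 02 B3 C0 87 AE → 0xDA9DA502B3C087AE.
0xDA9DA502B3C087AE = 15752928502636119982.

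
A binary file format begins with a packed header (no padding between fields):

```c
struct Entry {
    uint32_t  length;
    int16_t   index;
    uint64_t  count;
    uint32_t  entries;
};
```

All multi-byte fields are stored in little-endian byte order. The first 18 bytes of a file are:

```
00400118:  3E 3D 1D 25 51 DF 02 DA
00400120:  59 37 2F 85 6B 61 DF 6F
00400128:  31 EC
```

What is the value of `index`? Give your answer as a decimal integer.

-8367

`index` follows `length` (4 bytes), so it starts at byte offset 4 and occupies 2 bytes.
Bytes at offsets 4..5: 51 DF.
Little-endian: lowest address holds the least-significant byte.
Reassemble most-significant byte first: DF 51 → 0xDF51.
Top bit is set, so as a signed 16-bit value this is 0xDF51 − 2^16 = -8367.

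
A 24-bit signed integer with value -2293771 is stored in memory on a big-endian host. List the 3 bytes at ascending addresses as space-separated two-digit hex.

DC FF F5

Two's complement of -2293771 in 24 bits: 2293771 = 0x23000B; invert → 0xDCFFF4; add 1 → 0xDCFFF5.
Split into bytes (most-significant first): DC FF F5.
Big-endian stores the most-significant byte at the lowest address.
So the memory order matches the most-significant-first order: DC FF F5.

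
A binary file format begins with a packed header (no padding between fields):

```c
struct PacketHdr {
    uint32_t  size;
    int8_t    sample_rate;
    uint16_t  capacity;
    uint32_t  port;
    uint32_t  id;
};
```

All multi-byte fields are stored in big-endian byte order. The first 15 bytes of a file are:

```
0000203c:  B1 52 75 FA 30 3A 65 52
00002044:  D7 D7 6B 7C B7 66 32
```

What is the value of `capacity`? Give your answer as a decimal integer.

14949

`capacity` follows `size` (4 B), `sample_rate` (1 B), so it starts at offset 4 + 1 = 5 and occupies 2 bytes.
Bytes at offsets 5..6: 3A 65.
Big-endian stores the most-significant byte at the lowest address.
The bytes are already most-significant first: 0x3A65.
0x3A65 = 14949.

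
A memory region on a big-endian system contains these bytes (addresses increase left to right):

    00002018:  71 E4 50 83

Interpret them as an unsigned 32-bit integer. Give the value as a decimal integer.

1910788227

Big-endian: lowest address holds the most-significant byte.
The bytes are already most-significant first: 0x71E45083.
0x71E45083 = 1910788227.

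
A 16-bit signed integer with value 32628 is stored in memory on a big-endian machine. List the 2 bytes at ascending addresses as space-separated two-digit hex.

32628 in hexadecimal, padded to 16 bits, is 0x7F74.
Split into bytes (most-significant first): 7F 74.
Big-endian: lowest address holds the most-significant byte.
So the memory order matches the most-significant-first order: 7F 74.

7F 74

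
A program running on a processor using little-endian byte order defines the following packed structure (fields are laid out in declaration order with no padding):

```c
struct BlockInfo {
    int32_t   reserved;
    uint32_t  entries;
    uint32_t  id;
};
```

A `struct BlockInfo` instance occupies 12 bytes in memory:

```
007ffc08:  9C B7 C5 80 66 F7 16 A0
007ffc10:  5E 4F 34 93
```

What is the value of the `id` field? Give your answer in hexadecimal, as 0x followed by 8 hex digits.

0x93344F5E

`id` follows `reserved` (4 B), `entries` (4 B), so it starts at offset 4 + 4 = 8 and occupies 4 bytes.
Bytes at offsets 8..11: 5E 4F 34 93.
Little-endian: lowest address holds the least-significant byte.
Reassemble most-significant byte first: 93 34 4F 5E → 0x93344F5E.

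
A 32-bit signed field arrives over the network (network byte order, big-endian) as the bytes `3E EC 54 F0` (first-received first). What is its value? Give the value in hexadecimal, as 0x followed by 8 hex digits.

0x3EEC54F0

Big-endian stores the most-significant byte at the lowest address.
The bytes are already most-significant first: 0x3EEC54F0.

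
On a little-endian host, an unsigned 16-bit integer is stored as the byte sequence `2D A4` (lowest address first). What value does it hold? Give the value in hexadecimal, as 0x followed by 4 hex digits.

Little-endian: lowest address holds the least-significant byte.
Reassemble most-significant byte first: A4 2D → 0xA42D.

0xA42D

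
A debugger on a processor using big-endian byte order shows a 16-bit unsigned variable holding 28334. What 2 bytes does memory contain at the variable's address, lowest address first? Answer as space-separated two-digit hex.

28334 in hexadecimal, padded to 16 bits, is 0x6EAE.
Split into bytes (most-significant first): 6E AE.
Big-endian: lowest address holds the most-significant byte.
So the memory order matches the most-significant-first order: 6E AE.

6E AE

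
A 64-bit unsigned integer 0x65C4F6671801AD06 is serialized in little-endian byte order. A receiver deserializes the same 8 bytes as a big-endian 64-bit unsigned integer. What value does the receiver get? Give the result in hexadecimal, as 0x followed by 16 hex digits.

Stored little-endian, the bytes at ascending addresses are 06 AD 01 18 67 F6 C4 65.
Read back as big-endian, the last byte is least significant, giving 0x06AD011867F6C465.

0x06AD011867F6C465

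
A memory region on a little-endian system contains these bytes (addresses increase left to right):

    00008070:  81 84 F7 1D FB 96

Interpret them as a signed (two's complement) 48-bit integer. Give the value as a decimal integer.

-115469692992383

Little-endian: lowest address holds the least-significant byte.
Reassemble most-significant byte first: 96 FB 1D F7 84 81 → 0x96FB1DF78481.
Top bit is set, so as a signed 48-bit value this is 0x96FB1DF78481 − 2^48 = -115469692992383.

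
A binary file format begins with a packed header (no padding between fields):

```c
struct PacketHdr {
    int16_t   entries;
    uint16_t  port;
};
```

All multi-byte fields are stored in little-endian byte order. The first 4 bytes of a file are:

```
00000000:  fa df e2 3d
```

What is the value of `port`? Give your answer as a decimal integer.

15842

`port` follows `entries` (2 bytes), so it starts at byte offset 2 and occupies 2 bytes.
Bytes at offsets 2..3: E2 3D.
Little-endian stores the least-significant byte at the lowest address.
Reassemble most-significant byte first: 3D E2 → 0x3DE2.
0x3DE2 = 15842.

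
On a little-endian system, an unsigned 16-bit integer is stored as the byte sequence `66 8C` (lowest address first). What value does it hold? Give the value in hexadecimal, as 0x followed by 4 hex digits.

0x8C66

Little-endian stores the least-significant byte at the lowest address.
Reassemble most-significant byte first: 8C 66 → 0x8C66.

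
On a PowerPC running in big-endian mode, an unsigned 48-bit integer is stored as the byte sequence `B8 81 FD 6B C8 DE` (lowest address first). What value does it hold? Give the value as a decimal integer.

In big-endian order the high byte comes first in memory.
The bytes are already most-significant first: 0xB881FD6BC8DE.
0xB881FD6BC8DE = 202868441991390.

202868441991390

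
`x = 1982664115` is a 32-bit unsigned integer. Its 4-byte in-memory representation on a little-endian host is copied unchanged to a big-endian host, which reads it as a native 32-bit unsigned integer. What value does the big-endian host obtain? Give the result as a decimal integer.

3003985270

1982664115 in 32-bit hexadecimal is 0x762D0DB3.
Stored little-endian, the bytes at ascending addresses are B3 0D 2D 76.
Read back as big-endian, the last byte is least significant, giving 0xB30D2D76.
0xB30D2D76 = 3003985270.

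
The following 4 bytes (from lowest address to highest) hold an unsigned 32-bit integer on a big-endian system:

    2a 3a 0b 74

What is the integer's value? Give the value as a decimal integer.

Big-endian: lowest address holds the most-significant byte.
The bytes are already most-significant first: 0x2A3A0B74.
0x2A3A0B74 = 708447092.

708447092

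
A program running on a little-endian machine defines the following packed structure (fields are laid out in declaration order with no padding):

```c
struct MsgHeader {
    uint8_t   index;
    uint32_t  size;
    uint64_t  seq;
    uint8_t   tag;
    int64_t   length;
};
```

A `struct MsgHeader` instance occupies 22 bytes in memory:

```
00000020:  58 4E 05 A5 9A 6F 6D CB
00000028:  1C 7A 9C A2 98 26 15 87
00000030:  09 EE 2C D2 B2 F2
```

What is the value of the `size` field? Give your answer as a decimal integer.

2594506062

`size` follows `index` (1 byte), so it starts at byte offset 1 and occupies 4 bytes.
Bytes at offsets 1..4: 4E 05 A5 9A.
Little-endian: lowest address holds the least-significant byte.
Reassemble most-significant byte first: 9A A5 05 4E → 0x9AA5054E.
0x9AA5054E = 2594506062.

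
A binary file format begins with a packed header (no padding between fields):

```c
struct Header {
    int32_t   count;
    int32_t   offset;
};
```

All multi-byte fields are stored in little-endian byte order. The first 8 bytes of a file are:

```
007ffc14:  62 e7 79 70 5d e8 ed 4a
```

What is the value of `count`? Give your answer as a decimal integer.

1887037282

`count` is the first field, at byte offset 0, occupying 4 bytes.
Bytes at offsets 0..3: 62 E7 79 70.
Little-endian: lowest address holds the least-significant byte.
Reassemble most-significant byte first: 70 79 E7 62 → 0x7079E762.
0x7079E762 = 1887037282.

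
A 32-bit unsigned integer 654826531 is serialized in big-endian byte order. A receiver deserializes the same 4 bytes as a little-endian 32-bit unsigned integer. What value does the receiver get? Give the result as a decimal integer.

654826531 in 32-bit hexadecimal is 0x2707DC23.
Stored big-endian, the bytes at ascending addresses are 27 07 DC 23.
Read back as little-endian, the first byte is least significant, giving 0x23DC0727.
0x23DC0727 = 601622311.

601622311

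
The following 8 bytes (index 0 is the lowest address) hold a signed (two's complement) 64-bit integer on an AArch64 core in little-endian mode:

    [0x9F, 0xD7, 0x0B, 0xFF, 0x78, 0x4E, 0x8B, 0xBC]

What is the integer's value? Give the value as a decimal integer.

-4860705091234310241

In little-endian order the low byte comes first in memory.
Reassemble most-significant byte first: BC 8B 4E 78 FF 0B D7 9F → 0xBC8B4E78FF0BD79F.
Top bit is set, so as a signed 64-bit value this is 0xBC8B4E78FF0BD79F − 2^64 = -4860705091234310241.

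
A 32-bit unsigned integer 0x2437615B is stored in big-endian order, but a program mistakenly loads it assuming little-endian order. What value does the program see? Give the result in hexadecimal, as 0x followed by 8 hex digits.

Stored big-endian, the bytes at ascending addresses are 24 37 61 5B.
Read back as little-endian, the first byte is least significant, giving 0x5B613724.

0x5B613724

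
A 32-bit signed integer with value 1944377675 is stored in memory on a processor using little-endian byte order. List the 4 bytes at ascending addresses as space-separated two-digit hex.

1944377675 in hexadecimal, padded to 32 bits, is 0x73E4D94B.
Split into bytes (most-significant first): 73 E4 D9 4B.
In little-endian order the low byte comes first in memory.
So at ascending addresses the bytes are 4B D9 E4 73.

4B D9 E4 73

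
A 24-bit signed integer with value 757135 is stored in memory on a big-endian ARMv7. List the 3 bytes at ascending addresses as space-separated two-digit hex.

757135 in hexadecimal, padded to 24 bits, is 0x0B8D8F.
Split into bytes (most-significant first): 0B 8D 8F.
Big-endian: lowest address holds the most-significant byte.
So the memory order matches the most-significant-first order: 0B 8D 8F.

0B 8D 8F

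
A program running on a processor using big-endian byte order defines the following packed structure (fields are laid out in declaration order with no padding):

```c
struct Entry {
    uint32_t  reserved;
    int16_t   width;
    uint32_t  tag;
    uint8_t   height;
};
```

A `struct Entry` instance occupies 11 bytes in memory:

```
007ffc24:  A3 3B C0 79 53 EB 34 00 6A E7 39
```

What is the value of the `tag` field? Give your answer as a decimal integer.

`tag` follows `reserved` (4 B), `width` (2 B), so it starts at offset 4 + 2 = 6 and occupies 4 bytes.
Bytes at offsets 6..9: 34 00 6A E7.
Big-endian stores the most-significant byte at the lowest address.
The bytes are already most-significant first: 0x34006AE7.
0x34006AE7 = 872442599.

872442599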